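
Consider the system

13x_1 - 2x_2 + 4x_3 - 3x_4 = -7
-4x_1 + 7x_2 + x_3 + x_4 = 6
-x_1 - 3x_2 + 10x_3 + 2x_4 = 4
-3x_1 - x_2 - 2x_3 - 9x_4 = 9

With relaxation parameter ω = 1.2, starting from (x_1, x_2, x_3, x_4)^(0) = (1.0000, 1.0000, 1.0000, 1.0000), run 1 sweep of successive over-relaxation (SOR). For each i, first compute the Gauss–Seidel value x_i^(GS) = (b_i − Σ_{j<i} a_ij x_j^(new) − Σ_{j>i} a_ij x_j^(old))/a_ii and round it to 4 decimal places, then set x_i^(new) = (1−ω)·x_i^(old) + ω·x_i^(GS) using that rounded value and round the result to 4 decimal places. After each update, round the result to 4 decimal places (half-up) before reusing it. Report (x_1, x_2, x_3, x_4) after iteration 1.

Iteration 1:
  x_1: GS value = (-7 - (-2)·1.0000 - (4)·1.0000 - (-3)·1.0000) / (13) = -0.4615;  x_1 ← (1−ω)·1.0000 + ω·-0.4615 = -0.7538
  x_2: GS value = (6 - (-4)·-0.7538 - (1)·1.0000 - (1)·1.0000) / (7) = 0.1407;  x_2 ← (1−ω)·1.0000 + ω·0.1407 = -0.0312
  x_3: GS value = (4 - (-1)·-0.7538 - (-3)·-0.0312 - (2)·1.0000) / (10) = 0.1153;  x_3 ← (1−ω)·1.0000 + ω·0.1153 = -0.0616
  x_4: GS value = (9 - (-3)·-0.7538 - (-1)·-0.0312 - (-2)·-0.0616) / (-9) = -0.7316;  x_4 ← (1−ω)·1.0000 + ω·-0.7316 = -1.0779

(-0.7538, -0.0312, -0.0616, -1.0779)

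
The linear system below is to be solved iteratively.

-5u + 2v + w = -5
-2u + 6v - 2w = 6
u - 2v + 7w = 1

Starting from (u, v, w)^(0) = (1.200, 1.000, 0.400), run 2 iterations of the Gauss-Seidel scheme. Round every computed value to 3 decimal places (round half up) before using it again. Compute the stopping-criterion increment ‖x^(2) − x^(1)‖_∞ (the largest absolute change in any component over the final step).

Iteration 1:
  u = (-5 - (2)·1.000 - (1)·0.400) / (-5) = 1.480
  v = (6 - (-2)·1.480 - (-2)·0.400) / (6) = 1.627
  w = (1 - (1)·1.480 - (-2)·1.627) / (7) = 0.396
Iteration 2:
  u = (-5 - (2)·1.627 - (1)·0.396) / (-5) = 1.730
  v = (6 - (-2)·1.730 - (-2)·0.396) / (6) = 1.709
  w = (1 - (1)·1.730 - (-2)·1.709) / (7) = 0.384
Change: (0.250, 0.082, -0.012) → max |·| = 0.250

0.250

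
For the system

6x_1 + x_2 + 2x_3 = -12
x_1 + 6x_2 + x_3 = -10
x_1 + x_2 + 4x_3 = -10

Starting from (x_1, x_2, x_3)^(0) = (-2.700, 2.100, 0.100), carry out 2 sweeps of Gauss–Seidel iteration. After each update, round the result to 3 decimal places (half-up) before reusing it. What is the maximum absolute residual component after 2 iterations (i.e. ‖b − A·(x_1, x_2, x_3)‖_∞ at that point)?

0.515

Iteration 1:
  x_1 = (-12 - (1)·2.100 - (2)·0.100) / (6) = -2.383
  x_2 = (-10 - (1)·-2.383 - (1)·0.100) / (6) = -1.286
  x_3 = (-10 - (1)·-2.383 - (1)·-1.286) / (4) = -1.583
Iteration 2:
  x_1 = (-12 - (1)·-1.286 - (2)·-1.583) / (6) = -1.258
  x_2 = (-10 - (1)·-1.258 - (1)·-1.583) / (6) = -1.193
  x_3 = (-10 - (1)·-1.258 - (1)·-1.193) / (4) = -1.887
Residual b − A·x = (0.515, 0.303, -0.001); ∞-norm = 0.515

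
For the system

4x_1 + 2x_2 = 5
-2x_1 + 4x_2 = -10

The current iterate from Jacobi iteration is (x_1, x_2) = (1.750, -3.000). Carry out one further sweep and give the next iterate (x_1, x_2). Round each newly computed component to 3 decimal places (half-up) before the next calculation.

(2.750, -1.625)

One sweep:
  x_1 = (5 - (2)·-3.000) / (4) = 2.750
  x_2 = (-10 - (-2)·1.750) / (4) = -1.625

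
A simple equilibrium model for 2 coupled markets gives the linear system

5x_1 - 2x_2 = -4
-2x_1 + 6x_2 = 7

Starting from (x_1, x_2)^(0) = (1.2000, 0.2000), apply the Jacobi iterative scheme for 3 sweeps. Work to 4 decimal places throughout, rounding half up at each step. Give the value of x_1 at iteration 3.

Iteration 1:
  x_1 = (-4 - (-2)·0.2000) / (5) = -0.7200
  x_2 = (7 - (-2)·1.2000) / (6) = 1.5667
Iteration 2:
  x_1 = (-4 - (-2)·1.5667) / (5) = -0.1733
  x_2 = (7 - (-2)·-0.7200) / (6) = 0.9267
Iteration 3:
  x_1 = (-4 - (-2)·0.9267) / (5) = -0.4293
  x_2 = (7 - (-2)·-0.1733) / (6) = 1.1089

-0.4293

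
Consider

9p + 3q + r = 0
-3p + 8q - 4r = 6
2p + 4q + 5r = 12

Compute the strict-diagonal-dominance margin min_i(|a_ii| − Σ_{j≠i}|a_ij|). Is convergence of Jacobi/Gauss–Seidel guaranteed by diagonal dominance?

-1

row 1: |9| − (3+1) = 5
row 2: |8| − (3+4) = 1
row 3: |5| − (2+4) = -1
minimum over rows = -1 → not strictly diagonally dominant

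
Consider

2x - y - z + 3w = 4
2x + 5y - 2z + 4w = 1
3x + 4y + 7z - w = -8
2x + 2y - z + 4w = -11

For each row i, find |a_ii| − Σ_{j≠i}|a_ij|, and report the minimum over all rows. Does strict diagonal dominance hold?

-3

row 1: |2| − (1+1+3) = -3
row 2: |5| − (2+2+4) = -3
row 3: |7| − (3+4+1) = -1
row 4: |4| − (2+2+1) = -1
minimum over rows = -3 → not strictly diagonally dominant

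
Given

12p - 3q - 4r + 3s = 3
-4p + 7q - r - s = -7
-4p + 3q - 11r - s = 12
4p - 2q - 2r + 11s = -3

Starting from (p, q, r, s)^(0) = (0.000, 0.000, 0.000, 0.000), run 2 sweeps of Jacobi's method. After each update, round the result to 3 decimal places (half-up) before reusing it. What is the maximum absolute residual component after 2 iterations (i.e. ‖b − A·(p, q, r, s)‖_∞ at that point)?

Iteration 1:
  p = (3 - (-3)·0.000 - (-4)·0.000 - (3)·0.000) / (12) = 0.250
  q = (-7 - (-4)·0.000 - (-1)·0.000 - (-1)·0.000) / (7) = -1.000
  r = (12 - (-4)·0.000 - (3)·0.000 - (-1)·0.000) / (-11) = -1.091
  s = (-3 - (4)·0.000 - (-2)·0.000 - (-2)·0.000) / (11) = -0.273
Iteration 2:
  p = (3 - (-3)·-1.000 - (-4)·-1.091 - (3)·-0.273) / (12) = -0.295
  q = (-7 - (-4)·0.250 - (-1)·-1.091 - (-1)·-0.273) / (7) = -1.052
  r = (12 - (-4)·0.250 - (3)·-1.000 - (-1)·-0.273) / (-11) = -1.430
  s = (-3 - (4)·0.250 - (-2)·-1.000 - (-2)·-1.091) / (11) = -0.744
Residual b − A·x = (-0.104, -2.990, -2.498, 1.400); ∞-norm = 2.990

2.990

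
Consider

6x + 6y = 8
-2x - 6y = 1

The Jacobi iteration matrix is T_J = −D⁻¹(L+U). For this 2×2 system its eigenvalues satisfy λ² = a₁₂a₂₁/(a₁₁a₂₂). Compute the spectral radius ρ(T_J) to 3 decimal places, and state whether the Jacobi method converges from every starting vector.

a₁₂a₂₁/(a₁₁a₂₂) = (6)·(-2) / ((6)·(-6)) = 0.333333
ρ = √|0.333333| = √0.333333 = 0.577
ρ < 1, so Jacobi converges

0.577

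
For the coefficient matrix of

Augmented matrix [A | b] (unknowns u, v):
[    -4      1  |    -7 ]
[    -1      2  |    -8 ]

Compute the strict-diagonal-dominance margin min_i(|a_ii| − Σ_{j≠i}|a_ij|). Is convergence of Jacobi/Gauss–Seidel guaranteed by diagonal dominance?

row 1: |-4| − (1) = 3
row 2: |2| − (1) = 1
minimum over rows = 1 → strictly diagonally dominant (convergence guaranteed)

1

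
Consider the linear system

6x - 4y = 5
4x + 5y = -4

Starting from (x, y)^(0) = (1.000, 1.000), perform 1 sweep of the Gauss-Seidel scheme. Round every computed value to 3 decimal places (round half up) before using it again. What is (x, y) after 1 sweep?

Iteration 1:
  x = (5 - (-4)·1.000) / (6) = 1.500
  y = (-4 - (4)·1.500) / (5) = -2.000

(1.500, -2.000)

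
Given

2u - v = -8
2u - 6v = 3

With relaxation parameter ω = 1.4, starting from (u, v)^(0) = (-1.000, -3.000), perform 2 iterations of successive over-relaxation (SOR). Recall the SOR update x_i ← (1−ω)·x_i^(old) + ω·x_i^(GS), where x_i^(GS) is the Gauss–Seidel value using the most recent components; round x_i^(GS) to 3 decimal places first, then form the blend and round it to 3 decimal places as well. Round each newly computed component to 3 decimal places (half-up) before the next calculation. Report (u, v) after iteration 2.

Iteration 1:
  u: GS value = (-8 - (-1)·-3.000) / (2) = -5.500;  u ← (1−ω)·-1.000 + ω·-5.500 = -7.300
  v: GS value = (3 - (2)·-7.300) / (-6) = -2.933;  v ← (1−ω)·-3.000 + ω·-2.933 = -2.906
Iteration 2:
  u: GS value = (-8 - (-1)·-2.906) / (2) = -5.453;  u ← (1−ω)·-7.300 + ω·-5.453 = -4.714
  v: GS value = (3 - (2)·-4.714) / (-6) = -2.071;  v ← (1−ω)·-2.906 + ω·-2.071 = -1.737

(-4.714, -1.737)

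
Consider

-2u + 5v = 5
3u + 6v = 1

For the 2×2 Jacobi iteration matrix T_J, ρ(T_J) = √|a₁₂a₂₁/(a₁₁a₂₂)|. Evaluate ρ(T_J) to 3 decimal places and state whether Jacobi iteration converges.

a₁₂a₂₁/(a₁₁a₂₂) = (5)·(3) / ((-2)·(6)) = -1.250000
ρ = √|-1.250000| = √1.250000 = 1.118
ρ > 1, so Jacobi diverges

1.118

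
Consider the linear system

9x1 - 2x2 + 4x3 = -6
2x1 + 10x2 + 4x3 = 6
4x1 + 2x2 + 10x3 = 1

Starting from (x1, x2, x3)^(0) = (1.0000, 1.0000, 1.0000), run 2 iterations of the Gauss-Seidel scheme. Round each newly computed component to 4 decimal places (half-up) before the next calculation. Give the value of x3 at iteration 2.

Iteration 1:
  x1 = (-6 - (-2)·1.0000 - (4)·1.0000) / (9) = -0.8889
  x2 = (6 - (2)·-0.8889 - (4)·1.0000) / (10) = 0.3778
  x3 = (1 - (4)·-0.8889 - (2)·0.3778) / (10) = 0.3800
Iteration 2:
  x1 = (-6 - (-2)·0.3778 - (4)·0.3800) / (9) = -0.7516
  x2 = (6 - (2)·-0.7516 - (4)·0.3800) / (10) = 0.5983
  x3 = (1 - (4)·-0.7516 - (2)·0.5983) / (10) = 0.2810

0.2810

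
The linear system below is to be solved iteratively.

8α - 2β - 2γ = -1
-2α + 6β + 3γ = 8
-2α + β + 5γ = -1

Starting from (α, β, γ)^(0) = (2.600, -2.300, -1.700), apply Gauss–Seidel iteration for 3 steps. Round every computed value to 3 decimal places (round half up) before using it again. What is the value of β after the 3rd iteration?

1.673

Iteration 1:
  α = (-1 - (-2)·-2.300 - (-2)·-1.700) / (8) = -1.125
  β = (8 - (-2)·-1.125 - (3)·-1.700) / (6) = 1.808
  γ = (-1 - (-2)·-1.125 - (1)·1.808) / (5) = -1.012
Iteration 2:
  α = (-1 - (-2)·1.808 - (-2)·-1.012) / (8) = 0.074
  β = (8 - (-2)·0.074 - (3)·-1.012) / (6) = 1.864
  γ = (-1 - (-2)·0.074 - (1)·1.864) / (5) = -0.543
Iteration 3:
  α = (-1 - (-2)·1.864 - (-2)·-0.543) / (8) = 0.205
  β = (8 - (-2)·0.205 - (3)·-0.543) / (6) = 1.673
  γ = (-1 - (-2)·0.205 - (1)·1.673) / (5) = -0.453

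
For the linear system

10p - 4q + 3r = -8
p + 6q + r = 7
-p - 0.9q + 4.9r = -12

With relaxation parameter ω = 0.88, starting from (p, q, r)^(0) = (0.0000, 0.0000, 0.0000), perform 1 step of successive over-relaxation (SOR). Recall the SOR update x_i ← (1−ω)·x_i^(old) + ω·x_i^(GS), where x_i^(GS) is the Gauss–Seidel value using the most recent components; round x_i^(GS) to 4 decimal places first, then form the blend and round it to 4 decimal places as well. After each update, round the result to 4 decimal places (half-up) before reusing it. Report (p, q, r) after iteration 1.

(-0.7040, 1.1299, -2.0989)

Iteration 1:
  p: GS value = (-8 - (-4)·0.0000 - (3)·0.0000) / (10) = -0.8000;  p ← (1−ω)·0.0000 + ω·-0.8000 = -0.7040
  q: GS value = (7 - (1)·-0.7040 - (1)·0.0000) / (6) = 1.2840;  q ← (1−ω)·0.0000 + ω·1.2840 = 1.1299
  r: GS value = (-12 - (-1)·-0.7040 - (-0.9)·1.1299) / (4.9) = -2.3851;  r ← (1−ω)·0.0000 + ω·-2.3851 = -2.0989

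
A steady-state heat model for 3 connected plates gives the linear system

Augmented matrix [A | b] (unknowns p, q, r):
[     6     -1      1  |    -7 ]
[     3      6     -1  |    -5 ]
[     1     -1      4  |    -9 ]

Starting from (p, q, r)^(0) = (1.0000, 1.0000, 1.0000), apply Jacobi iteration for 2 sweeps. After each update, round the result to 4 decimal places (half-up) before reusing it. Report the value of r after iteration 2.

Iteration 1:
  p = (-7 - (-1)·1.0000 - (1)·1.0000) / (6) = -1.1667
  q = (-5 - (3)·1.0000 - (-1)·1.0000) / (6) = -1.1667
  r = (-9 - (1)·1.0000 - (-1)·1.0000) / (4) = -2.2500
Iteration 2:
  p = (-7 - (-1)·-1.1667 - (1)·-2.2500) / (6) = -0.9861
  q = (-5 - (3)·-1.1667 - (-1)·-2.2500) / (6) = -0.6250
  r = (-9 - (1)·-1.1667 - (-1)·-1.1667) / (4) = -2.2500

-2.2500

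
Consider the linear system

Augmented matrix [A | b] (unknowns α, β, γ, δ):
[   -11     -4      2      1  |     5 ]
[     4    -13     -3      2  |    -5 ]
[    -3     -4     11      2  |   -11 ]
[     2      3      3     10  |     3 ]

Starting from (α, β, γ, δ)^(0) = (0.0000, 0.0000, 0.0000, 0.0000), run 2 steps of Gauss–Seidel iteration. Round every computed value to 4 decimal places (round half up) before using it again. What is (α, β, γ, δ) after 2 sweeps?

Iteration 1:
  α = (5 - (-4)·0.0000 - (2)·0.0000 - (1)·0.0000) / (-11) = -0.4545
  β = (-5 - (4)·-0.4545 - (-3)·0.0000 - (2)·0.0000) / (-13) = 0.2448
  γ = (-11 - (-3)·-0.4545 - (-4)·0.2448 - (2)·0.0000) / (11) = -1.0349
  δ = (3 - (2)·-0.4545 - (3)·0.2448 - (3)·-1.0349) / (10) = 0.6279
Iteration 2:
  α = (5 - (-4)·0.2448 - (2)·-1.0349 - (1)·0.6279) / (-11) = -0.6746
  β = (-5 - (4)·-0.6746 - (-3)·-1.0349 - (2)·0.6279) / (-13) = 0.5125
  γ = (-11 - (-3)·-0.6746 - (-4)·0.5125 - (2)·0.6279) / (11) = -1.1118
  δ = (3 - (2)·-0.6746 - (3)·0.5125 - (3)·-1.1118) / (10) = 0.6147

(-0.6746, 0.5125, -1.1118, 0.6147)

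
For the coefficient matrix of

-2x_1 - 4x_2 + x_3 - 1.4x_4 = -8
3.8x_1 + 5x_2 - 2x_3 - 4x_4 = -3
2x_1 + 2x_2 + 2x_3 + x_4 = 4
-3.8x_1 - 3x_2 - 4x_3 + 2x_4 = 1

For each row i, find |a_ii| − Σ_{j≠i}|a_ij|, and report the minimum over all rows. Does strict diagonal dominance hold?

-8.8

row 1: |-2| − (4+1+1.4) = -4.4
row 2: |5| − (3.8+2+4) = -4.8
row 3: |2| − (2+2+1) = -3
row 4: |2| − (3.8+3+4) = -8.8
minimum over rows = -8.8 → not strictly diagonally dominant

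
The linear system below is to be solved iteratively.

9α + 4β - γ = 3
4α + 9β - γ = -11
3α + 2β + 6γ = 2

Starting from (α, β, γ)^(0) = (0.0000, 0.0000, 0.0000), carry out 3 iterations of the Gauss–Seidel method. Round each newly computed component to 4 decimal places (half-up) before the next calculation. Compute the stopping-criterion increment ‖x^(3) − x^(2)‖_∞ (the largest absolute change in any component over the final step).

Iteration 1:
  α = (3 - (4)·0.0000 - (-1)·0.0000) / (9) = 0.3333
  β = (-11 - (4)·0.3333 - (-1)·0.0000) / (9) = -1.3704
  γ = (2 - (3)·0.3333 - (2)·-1.3704) / (6) = 0.6235
Iteration 2:
  α = (3 - (4)·-1.3704 - (-1)·0.6235) / (9) = 1.0117
  β = (-11 - (4)·1.0117 - (-1)·0.6235) / (9) = -1.6026
  γ = (2 - (3)·1.0117 - (2)·-1.6026) / (6) = 0.3617
Iteration 3:
  α = (3 - (4)·-1.6026 - (-1)·0.3617) / (9) = 1.0858
  β = (-11 - (4)·1.0858 - (-1)·0.3617) / (9) = -1.6646
  γ = (2 - (3)·1.0858 - (2)·-1.6646) / (6) = 0.3453
Change: (0.0741, -0.0620, -0.0164) → max |·| = 0.0741

0.0741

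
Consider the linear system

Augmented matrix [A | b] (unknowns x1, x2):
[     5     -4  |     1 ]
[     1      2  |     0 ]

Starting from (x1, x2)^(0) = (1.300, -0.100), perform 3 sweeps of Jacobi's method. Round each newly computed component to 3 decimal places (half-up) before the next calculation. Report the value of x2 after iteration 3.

Iteration 1:
  x1 = (1 - (-4)·-0.100) / (5) = 0.120
  x2 = (0 - (1)·1.300) / (2) = -0.650
Iteration 2:
  x1 = (1 - (-4)·-0.650) / (5) = -0.320
  x2 = (0 - (1)·0.120) / (2) = -0.060
Iteration 3:
  x1 = (1 - (-4)·-0.060) / (5) = 0.152
  x2 = (0 - (1)·-0.320) / (2) = 0.160

0.160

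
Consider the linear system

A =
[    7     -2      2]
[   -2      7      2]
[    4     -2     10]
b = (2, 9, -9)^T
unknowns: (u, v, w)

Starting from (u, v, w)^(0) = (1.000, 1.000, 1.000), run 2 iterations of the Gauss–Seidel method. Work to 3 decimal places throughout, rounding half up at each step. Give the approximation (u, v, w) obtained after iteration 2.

(0.823, 1.749, -0.879)

Iteration 1:
  u = (2 - (-2)·1.000 - (2)·1.000) / (7) = 0.286
  v = (9 - (-2)·0.286 - (2)·1.000) / (7) = 1.082
  w = (-9 - (4)·0.286 - (-2)·1.082) / (10) = -0.798
Iteration 2:
  u = (2 - (-2)·1.082 - (2)·-0.798) / (7) = 0.823
  v = (9 - (-2)·0.823 - (2)·-0.798) / (7) = 1.749
  w = (-9 - (4)·0.823 - (-2)·1.749) / (10) = -0.879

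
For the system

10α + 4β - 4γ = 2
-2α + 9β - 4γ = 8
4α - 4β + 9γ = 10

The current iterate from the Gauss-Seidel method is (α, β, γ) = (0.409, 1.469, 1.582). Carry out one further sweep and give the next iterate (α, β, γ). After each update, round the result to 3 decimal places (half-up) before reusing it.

One sweep:
  α = (2 - (4)·1.469 - (-4)·1.582) / (10) = 0.245
  β = (8 - (-2)·0.245 - (-4)·1.582) / (9) = 1.646
  γ = (10 - (4)·0.245 - (-4)·1.646) / (9) = 1.734

(0.245, 1.646, 1.734)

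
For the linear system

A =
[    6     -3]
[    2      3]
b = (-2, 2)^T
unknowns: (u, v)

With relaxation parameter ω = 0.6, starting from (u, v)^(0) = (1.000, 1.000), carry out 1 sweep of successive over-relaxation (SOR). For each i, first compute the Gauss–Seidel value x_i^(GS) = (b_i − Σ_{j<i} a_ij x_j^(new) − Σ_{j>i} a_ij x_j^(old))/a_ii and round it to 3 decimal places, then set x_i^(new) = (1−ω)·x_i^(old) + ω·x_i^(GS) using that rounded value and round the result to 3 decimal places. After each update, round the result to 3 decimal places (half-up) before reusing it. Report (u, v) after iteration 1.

(0.500, 0.600)

Iteration 1:
  u: GS value = (-2 - (-3)·1.000) / (6) = 0.167;  u ← (1−ω)·1.000 + ω·0.167 = 0.500
  v: GS value = (2 - (2)·0.500) / (3) = 0.333;  v ← (1−ω)·1.000 + ω·0.333 = 0.600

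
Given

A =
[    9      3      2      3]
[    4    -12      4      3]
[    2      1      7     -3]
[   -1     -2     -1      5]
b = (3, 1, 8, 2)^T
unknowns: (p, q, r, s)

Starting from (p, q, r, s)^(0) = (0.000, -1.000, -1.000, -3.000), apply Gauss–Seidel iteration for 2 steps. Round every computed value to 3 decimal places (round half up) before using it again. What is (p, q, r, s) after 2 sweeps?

Iteration 1:
  p = (3 - (3)·-1.000 - (2)·-1.000 - (3)·-3.000) / (9) = 1.889
  q = (1 - (4)·1.889 - (4)·-1.000 - (3)·-3.000) / (-12) = -0.537
  r = (8 - (2)·1.889 - (1)·-0.537 - (-3)·-3.000) / (7) = -0.606
  s = (2 - (-1)·1.889 - (-2)·-0.537 - (-1)·-0.606) / (5) = 0.442
Iteration 2:
  p = (3 - (3)·-0.537 - (2)·-0.606 - (3)·0.442) / (9) = 0.500
  q = (1 - (4)·0.500 - (4)·-0.606 - (3)·0.442) / (-12) = -0.008
  r = (8 - (2)·0.500 - (1)·-0.008 - (-3)·0.442) / (7) = 1.191
  s = (2 - (-1)·0.500 - (-2)·-0.008 - (-1)·1.191) / (5) = 0.735

(0.500, -0.008, 1.191, 0.735)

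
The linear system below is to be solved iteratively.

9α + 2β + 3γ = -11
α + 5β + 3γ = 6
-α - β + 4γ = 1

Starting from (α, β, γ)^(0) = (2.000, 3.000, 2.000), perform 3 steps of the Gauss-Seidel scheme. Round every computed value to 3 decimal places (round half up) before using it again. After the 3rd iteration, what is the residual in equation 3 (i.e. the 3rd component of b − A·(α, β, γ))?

Iteration 1:
  α = (-11 - (2)·3.000 - (3)·2.000) / (9) = -2.556
  β = (6 - (1)·-2.556 - (3)·2.000) / (5) = 0.511
  γ = (1 - (-1)·-2.556 - (-1)·0.511) / (4) = -0.261
Iteration 2:
  α = (-11 - (2)·0.511 - (3)·-0.261) / (9) = -1.249
  β = (6 - (1)·-1.249 - (3)·-0.261) / (5) = 1.606
  γ = (1 - (-1)·-1.249 - (-1)·1.606) / (4) = 0.339
Iteration 3:
  α = (-11 - (2)·1.606 - (3)·0.339) / (9) = -1.692
  β = (6 - (1)·-1.692 - (3)·0.339) / (5) = 1.335
  γ = (1 - (-1)·-1.692 - (-1)·1.335) / (4) = 0.161
Residual b − A·x = (1.075, 0.534, -0.001)

-0.001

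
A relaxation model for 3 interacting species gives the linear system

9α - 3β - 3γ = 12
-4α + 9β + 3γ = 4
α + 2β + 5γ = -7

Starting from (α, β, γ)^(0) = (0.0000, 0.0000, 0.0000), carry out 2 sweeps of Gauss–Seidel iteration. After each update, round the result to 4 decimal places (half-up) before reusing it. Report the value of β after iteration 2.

1.5761

Iteration 1:
  α = (12 - (-3)·0.0000 - (-3)·0.0000) / (9) = 1.3333
  β = (4 - (-4)·1.3333 - (3)·0.0000) / (9) = 1.0370
  γ = (-7 - (1)·1.3333 - (2)·1.0370) / (5) = -2.0815
Iteration 2:
  α = (12 - (-3)·1.0370 - (-3)·-2.0815) / (9) = 0.9852
  β = (4 - (-4)·0.9852 - (3)·-2.0815) / (9) = 1.5761
  γ = (-7 - (1)·0.9852 - (2)·1.5761) / (5) = -2.2275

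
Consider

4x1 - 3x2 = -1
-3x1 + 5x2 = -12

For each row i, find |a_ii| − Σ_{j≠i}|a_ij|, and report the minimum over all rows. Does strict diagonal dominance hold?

row 1: |4| − (3) = 1
row 2: |5| − (3) = 2
minimum over rows = 1 → strictly diagonally dominant (convergence guaranteed)

1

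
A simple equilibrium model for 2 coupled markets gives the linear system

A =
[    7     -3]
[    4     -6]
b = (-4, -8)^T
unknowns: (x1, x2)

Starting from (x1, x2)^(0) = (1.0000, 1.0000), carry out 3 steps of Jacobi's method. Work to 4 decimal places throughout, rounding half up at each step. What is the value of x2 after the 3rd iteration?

Iteration 1:
  x1 = (-4 - (-3)·1.0000) / (7) = -0.1429
  x2 = (-8 - (4)·1.0000) / (-6) = 2.0000
Iteration 2:
  x1 = (-4 - (-3)·2.0000) / (7) = 0.2857
  x2 = (-8 - (4)·-0.1429) / (-6) = 1.2381
Iteration 3:
  x1 = (-4 - (-3)·1.2381) / (7) = -0.0408
  x2 = (-8 - (4)·0.2857) / (-6) = 1.5238

1.5238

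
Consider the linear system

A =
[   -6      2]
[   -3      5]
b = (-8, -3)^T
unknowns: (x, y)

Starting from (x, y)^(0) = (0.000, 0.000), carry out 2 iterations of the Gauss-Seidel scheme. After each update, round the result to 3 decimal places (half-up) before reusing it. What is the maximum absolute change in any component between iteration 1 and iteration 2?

Iteration 1:
  x = (-8 - (2)·0.000) / (-6) = 1.333
  y = (-3 - (-3)·1.333) / (5) = 0.200
Iteration 2:
  x = (-8 - (2)·0.200) / (-6) = 1.400
  y = (-3 - (-3)·1.400) / (5) = 0.240
Change: (0.067, 0.040) → max |·| = 0.067

0.067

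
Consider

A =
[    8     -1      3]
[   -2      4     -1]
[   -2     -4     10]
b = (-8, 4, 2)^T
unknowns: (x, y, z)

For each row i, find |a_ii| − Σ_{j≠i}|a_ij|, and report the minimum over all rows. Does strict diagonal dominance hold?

row 1: |8| − (1+3) = 4
row 2: |4| − (2+1) = 1
row 3: |10| − (2+4) = 4
minimum over rows = 1 → strictly diagonally dominant (convergence guaranteed)

1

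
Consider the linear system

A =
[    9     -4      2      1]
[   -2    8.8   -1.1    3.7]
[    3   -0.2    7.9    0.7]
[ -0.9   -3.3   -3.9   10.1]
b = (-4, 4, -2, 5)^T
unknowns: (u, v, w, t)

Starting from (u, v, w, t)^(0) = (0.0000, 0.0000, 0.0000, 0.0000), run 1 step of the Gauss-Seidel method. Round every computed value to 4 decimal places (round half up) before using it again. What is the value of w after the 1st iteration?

-0.0755

Iteration 1:
  u = (-4 - (-4)·0.0000 - (2)·0.0000 - (1)·0.0000) / (9) = -0.4444
  v = (4 - (-2)·-0.4444 - (-1.1)·0.0000 - (3.7)·0.0000) / (8.8) = 0.3535
  w = (-2 - (3)·-0.4444 - (-0.2)·0.3535 - (0.7)·0.0000) / (7.9) = -0.0755
  t = (5 - (-0.9)·-0.4444 - (-3.3)·0.3535 - (-3.9)·-0.0755) / (10.1) = 0.5418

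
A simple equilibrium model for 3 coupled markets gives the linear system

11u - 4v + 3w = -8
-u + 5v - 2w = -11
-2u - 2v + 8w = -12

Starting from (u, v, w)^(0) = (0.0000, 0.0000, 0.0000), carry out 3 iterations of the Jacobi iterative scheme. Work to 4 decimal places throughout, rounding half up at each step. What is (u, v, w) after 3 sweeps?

Iteration 1:
  u = (-8 - (-4)·0.0000 - (3)·0.0000) / (11) = -0.7273
  v = (-11 - (-1)·0.0000 - (-2)·0.0000) / (5) = -2.2000
  w = (-12 - (-2)·0.0000 - (-2)·0.0000) / (8) = -1.5000
Iteration 2:
  u = (-8 - (-4)·-2.2000 - (3)·-1.5000) / (11) = -1.1182
  v = (-11 - (-1)·-0.7273 - (-2)·-1.5000) / (5) = -2.9455
  w = (-12 - (-2)·-0.7273 - (-2)·-2.2000) / (8) = -2.2318
Iteration 3:
  u = (-8 - (-4)·-2.9455 - (3)·-2.2318) / (11) = -1.1897
  v = (-11 - (-1)·-1.1182 - (-2)·-2.2318) / (5) = -3.3164
  w = (-12 - (-2)·-1.1182 - (-2)·-2.9455) / (8) = -2.5159

(-1.1897, -3.3164, -2.5159)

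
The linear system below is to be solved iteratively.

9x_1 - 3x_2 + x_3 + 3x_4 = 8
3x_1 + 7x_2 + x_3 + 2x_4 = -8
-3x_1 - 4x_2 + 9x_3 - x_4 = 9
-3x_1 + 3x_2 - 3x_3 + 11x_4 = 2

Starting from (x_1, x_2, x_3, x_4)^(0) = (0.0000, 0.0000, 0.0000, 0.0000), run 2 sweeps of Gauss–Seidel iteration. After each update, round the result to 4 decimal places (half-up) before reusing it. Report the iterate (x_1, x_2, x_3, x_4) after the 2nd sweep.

(-0.0241, -1.5092, 0.4333, 0.7050)

Iteration 1:
  x_1 = (8 - (-3)·0.0000 - (1)·0.0000 - (3)·0.0000) / (9) = 0.8889
  x_2 = (-8 - (3)·0.8889 - (1)·0.0000 - (2)·0.0000) / (7) = -1.5238
  x_3 = (9 - (-3)·0.8889 - (-4)·-1.5238 - (-1)·0.0000) / (9) = 0.6191
  x_4 = (2 - (-3)·0.8889 - (3)·-1.5238 - (-3)·0.6191) / (11) = 1.0087
Iteration 2:
  x_1 = (8 - (-3)·-1.5238 - (1)·0.6191 - (3)·1.0087) / (9) = -0.0241
  x_2 = (-8 - (3)·-0.0241 - (1)·0.6191 - (2)·1.0087) / (7) = -1.5092
  x_3 = (9 - (-3)·-0.0241 - (-4)·-1.5092 - (-1)·1.0087) / (9) = 0.4333
  x_4 = (2 - (-3)·-0.0241 - (3)·-1.5092 - (-3)·0.4333) / (11) = 0.7050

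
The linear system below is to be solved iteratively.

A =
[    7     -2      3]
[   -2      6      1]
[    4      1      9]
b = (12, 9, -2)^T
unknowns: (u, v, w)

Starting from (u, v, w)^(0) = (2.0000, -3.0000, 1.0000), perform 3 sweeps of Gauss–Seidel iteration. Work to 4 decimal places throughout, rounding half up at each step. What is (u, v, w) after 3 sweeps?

Iteration 1:
  u = (12 - (-2)·-3.0000 - (3)·1.0000) / (7) = 0.4286
  v = (9 - (-2)·0.4286 - (1)·1.0000) / (6) = 1.4762
  w = (-2 - (4)·0.4286 - (1)·1.4762) / (9) = -0.5767
Iteration 2:
  u = (12 - (-2)·1.4762 - (3)·-0.5767) / (7) = 2.3832
  v = (9 - (-2)·2.3832 - (1)·-0.5767) / (6) = 2.3905
  w = (-2 - (4)·2.3832 - (1)·2.3905) / (9) = -1.5470
Iteration 3:
  u = (12 - (-2)·2.3905 - (3)·-1.5470) / (7) = 3.0603
  v = (9 - (-2)·3.0603 - (1)·-1.5470) / (6) = 2.7779
  w = (-2 - (4)·3.0603 - (1)·2.7779) / (9) = -1.8910

(3.0603, 2.7779, -1.8910)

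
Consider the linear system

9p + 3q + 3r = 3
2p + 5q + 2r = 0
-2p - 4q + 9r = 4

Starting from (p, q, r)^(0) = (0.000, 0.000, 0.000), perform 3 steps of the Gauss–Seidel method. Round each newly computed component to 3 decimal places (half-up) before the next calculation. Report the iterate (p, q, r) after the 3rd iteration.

Iteration 1:
  p = (3 - (3)·0.000 - (3)·0.000) / (9) = 0.333
  q = (0 - (2)·0.333 - (2)·0.000) / (5) = -0.133
  r = (4 - (-2)·0.333 - (-4)·-0.133) / (9) = 0.459
Iteration 2:
  p = (3 - (3)·-0.133 - (3)·0.459) / (9) = 0.225
  q = (0 - (2)·0.225 - (2)·0.459) / (5) = -0.274
  r = (4 - (-2)·0.225 - (-4)·-0.274) / (9) = 0.373
Iteration 3:
  p = (3 - (3)·-0.274 - (3)·0.373) / (9) = 0.300
  q = (0 - (2)·0.300 - (2)·0.373) / (5) = -0.269
  r = (4 - (-2)·0.300 - (-4)·-0.269) / (9) = 0.392

(0.300, -0.269, 0.392)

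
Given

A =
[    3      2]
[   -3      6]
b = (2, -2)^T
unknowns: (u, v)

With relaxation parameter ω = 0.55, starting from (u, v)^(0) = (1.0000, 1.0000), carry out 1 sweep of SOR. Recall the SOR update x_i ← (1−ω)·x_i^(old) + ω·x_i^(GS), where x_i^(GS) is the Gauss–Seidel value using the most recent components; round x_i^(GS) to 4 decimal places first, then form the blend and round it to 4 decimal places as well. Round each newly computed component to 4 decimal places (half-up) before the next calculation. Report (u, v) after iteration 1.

Iteration 1:
  u: GS value = (2 - (2)·1.0000) / (3) = 0.0000;  u ← (1−ω)·1.0000 + ω·0.0000 = 0.4500
  v: GS value = (-2 - (-3)·0.4500) / (6) = -0.1083;  v ← (1−ω)·1.0000 + ω·-0.1083 = 0.3904

(0.4500, 0.3904)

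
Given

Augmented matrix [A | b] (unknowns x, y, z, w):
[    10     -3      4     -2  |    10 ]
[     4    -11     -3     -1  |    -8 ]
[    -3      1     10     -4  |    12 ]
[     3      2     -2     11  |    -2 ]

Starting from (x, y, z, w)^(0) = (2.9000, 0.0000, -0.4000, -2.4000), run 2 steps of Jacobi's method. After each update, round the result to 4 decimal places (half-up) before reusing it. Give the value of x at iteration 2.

0.9796

Iteration 1:
  x = (10 - (-3)·0.0000 - (4)·-0.4000 - (-2)·-2.4000) / (10) = 0.6800
  y = (-8 - (4)·2.9000 - (-3)·-0.4000 - (-1)·-2.4000) / (-11) = 2.1091
  z = (12 - (-3)·2.9000 - (1)·0.0000 - (-4)·-2.4000) / (10) = 1.1100
  w = (-2 - (3)·2.9000 - (2)·0.0000 - (-2)·-0.4000) / (11) = -1.0455
Iteration 2:
  x = (10 - (-3)·2.1091 - (4)·1.1100 - (-2)·-1.0455) / (10) = 0.9796
  y = (-8 - (4)·0.6800 - (-3)·1.1100 - (-1)·-1.0455) / (-11) = 0.7669
  z = (12 - (-3)·0.6800 - (1)·2.1091 - (-4)·-1.0455) / (10) = 0.7749
  w = (-2 - (3)·0.6800 - (2)·2.1091 - (-2)·1.1100) / (11) = -0.5489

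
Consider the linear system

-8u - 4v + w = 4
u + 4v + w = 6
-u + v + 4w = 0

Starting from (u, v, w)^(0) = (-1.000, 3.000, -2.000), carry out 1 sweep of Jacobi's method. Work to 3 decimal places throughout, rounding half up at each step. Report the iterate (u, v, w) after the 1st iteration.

(-2.250, 2.250, -1.000)

Iteration 1:
  u = (4 - (-4)·3.000 - (1)·-2.000) / (-8) = -2.250
  v = (6 - (1)·-1.000 - (1)·-2.000) / (4) = 2.250
  w = (0 - (-1)·-1.000 - (1)·3.000) / (4) = -1.000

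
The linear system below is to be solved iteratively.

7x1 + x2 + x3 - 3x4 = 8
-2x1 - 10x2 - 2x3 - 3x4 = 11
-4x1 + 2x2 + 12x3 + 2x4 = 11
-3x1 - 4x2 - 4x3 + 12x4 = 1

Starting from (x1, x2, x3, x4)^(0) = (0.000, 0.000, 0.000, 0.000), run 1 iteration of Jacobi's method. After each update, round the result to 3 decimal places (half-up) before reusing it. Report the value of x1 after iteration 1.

1.143

Iteration 1:
  x1 = (8 - (1)·0.000 - (1)·0.000 - (-3)·0.000) / (7) = 1.143
  x2 = (11 - (-2)·0.000 - (-2)·0.000 - (-3)·0.000) / (-10) = -1.100
  x3 = (11 - (-4)·0.000 - (2)·0.000 - (2)·0.000) / (12) = 0.917
  x4 = (1 - (-3)·0.000 - (-4)·0.000 - (-4)·0.000) / (12) = 0.083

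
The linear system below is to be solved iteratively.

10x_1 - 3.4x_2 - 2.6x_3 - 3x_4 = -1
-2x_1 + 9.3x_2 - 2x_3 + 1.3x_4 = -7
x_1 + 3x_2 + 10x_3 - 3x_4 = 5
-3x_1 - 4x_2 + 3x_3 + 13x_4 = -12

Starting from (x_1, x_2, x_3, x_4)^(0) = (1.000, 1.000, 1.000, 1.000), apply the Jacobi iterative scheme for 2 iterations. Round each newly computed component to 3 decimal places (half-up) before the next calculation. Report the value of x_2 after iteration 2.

Iteration 1:
  x_1 = (-1 - (-3.4)·1.000 - (-2.6)·1.000 - (-3)·1.000) / (10) = 0.800
  x_2 = (-7 - (-2)·1.000 - (-2)·1.000 - (1.3)·1.000) / (9.3) = -0.462
  x_3 = (5 - (1)·1.000 - (3)·1.000 - (-3)·1.000) / (10) = 0.400
  x_4 = (-12 - (-3)·1.000 - (-4)·1.000 - (3)·1.000) / (13) = -0.615
Iteration 2:
  x_1 = (-1 - (-3.4)·-0.462 - (-2.6)·0.400 - (-3)·-0.615) / (10) = -0.338
  x_2 = (-7 - (-2)·0.800 - (-2)·0.400 - (1.3)·-0.615) / (9.3) = -0.409
  x_3 = (5 - (1)·0.800 - (3)·-0.462 - (-3)·-0.615) / (10) = 0.374
  x_4 = (-12 - (-3)·0.800 - (-4)·-0.462 - (3)·0.400) / (13) = -0.973

-0.409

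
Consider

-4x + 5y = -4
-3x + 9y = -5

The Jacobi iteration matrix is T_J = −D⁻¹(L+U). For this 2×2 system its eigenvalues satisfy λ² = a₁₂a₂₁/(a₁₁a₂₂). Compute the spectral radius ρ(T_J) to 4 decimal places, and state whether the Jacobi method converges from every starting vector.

0.6455

a₁₂a₂₁/(a₁₁a₂₂) = (5)·(-3) / ((-4)·(9)) = 0.416667
ρ = √|0.416667| = √0.416667 = 0.6455
ρ < 1, so Jacobi converges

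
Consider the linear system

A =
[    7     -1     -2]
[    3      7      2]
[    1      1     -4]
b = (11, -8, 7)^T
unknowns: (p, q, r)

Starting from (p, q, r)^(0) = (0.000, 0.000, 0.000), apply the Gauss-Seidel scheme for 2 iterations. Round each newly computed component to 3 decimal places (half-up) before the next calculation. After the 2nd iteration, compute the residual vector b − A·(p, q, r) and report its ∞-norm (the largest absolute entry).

Iteration 1:
  p = (11 - (-1)·0.000 - (-2)·0.000) / (7) = 1.571
  q = (-8 - (3)·1.571 - (2)·0.000) / (7) = -1.816
  r = (7 - (1)·1.571 - (1)·-1.816) / (-4) = -1.811
Iteration 2:
  p = (11 - (-1)·-1.816 - (-2)·-1.811) / (7) = 0.795
  q = (-8 - (3)·0.795 - (2)·-1.811) / (7) = -0.966
  r = (7 - (1)·0.795 - (1)·-0.966) / (-4) = -1.793
Residual b − A·x = (0.883, -0.037, -0.001); ∞-norm = 0.883

0.883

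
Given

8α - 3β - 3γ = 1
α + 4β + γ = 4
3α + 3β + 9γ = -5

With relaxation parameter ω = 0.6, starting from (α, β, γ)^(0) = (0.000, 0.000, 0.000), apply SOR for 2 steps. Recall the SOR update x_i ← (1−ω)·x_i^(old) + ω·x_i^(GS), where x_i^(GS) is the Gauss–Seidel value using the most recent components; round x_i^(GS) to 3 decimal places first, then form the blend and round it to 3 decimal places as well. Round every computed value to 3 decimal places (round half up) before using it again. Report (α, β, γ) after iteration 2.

Iteration 1:
  α: GS value = (1 - (-3)·0.000 - (-3)·0.000) / (8) = 0.125;  α ← (1−ω)·0.000 + ω·0.125 = 0.075
  β: GS value = (4 - (1)·0.075 - (1)·0.000) / (4) = 0.981;  β ← (1−ω)·0.000 + ω·0.981 = 0.589
  γ: GS value = (-5 - (3)·0.075 - (3)·0.589) / (9) = -0.777;  γ ← (1−ω)·0.000 + ω·-0.777 = -0.466
Iteration 2:
  α: GS value = (1 - (-3)·0.589 - (-3)·-0.466) / (8) = 0.171;  α ← (1−ω)·0.075 + ω·0.171 = 0.133
  β: GS value = (4 - (1)·0.133 - (1)·-0.466) / (4) = 1.083;  β ← (1−ω)·0.589 + ω·1.083 = 0.885
  γ: GS value = (-5 - (3)·0.133 - (3)·0.885) / (9) = -0.895;  γ ← (1−ω)·-0.466 + ω·-0.895 = -0.723

(0.133, 0.885, -0.723)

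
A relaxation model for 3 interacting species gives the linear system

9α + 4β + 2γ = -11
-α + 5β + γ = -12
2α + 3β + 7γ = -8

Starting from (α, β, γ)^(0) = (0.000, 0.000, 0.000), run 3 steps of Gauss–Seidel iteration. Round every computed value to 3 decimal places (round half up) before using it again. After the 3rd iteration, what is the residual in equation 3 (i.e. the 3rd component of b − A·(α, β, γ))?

-0.003

Iteration 1:
  α = (-11 - (4)·0.000 - (2)·0.000) / (9) = -1.222
  β = (-12 - (-1)·-1.222 - (1)·0.000) / (5) = -2.644
  γ = (-8 - (2)·-1.222 - (3)·-2.644) / (7) = 0.339
Iteration 2:
  α = (-11 - (4)·-2.644 - (2)·0.339) / (9) = -0.122
  β = (-12 - (-1)·-0.122 - (1)·0.339) / (5) = -2.492
  γ = (-8 - (2)·-0.122 - (3)·-2.492) / (7) = -0.040
Iteration 3:
  α = (-11 - (4)·-2.492 - (2)·-0.040) / (9) = -0.106
  β = (-12 - (-1)·-0.106 - (1)·-0.040) / (5) = -2.413
  γ = (-8 - (2)·-0.106 - (3)·-2.413) / (7) = -0.078
Residual b − A·x = (-0.238, 0.037, -0.003)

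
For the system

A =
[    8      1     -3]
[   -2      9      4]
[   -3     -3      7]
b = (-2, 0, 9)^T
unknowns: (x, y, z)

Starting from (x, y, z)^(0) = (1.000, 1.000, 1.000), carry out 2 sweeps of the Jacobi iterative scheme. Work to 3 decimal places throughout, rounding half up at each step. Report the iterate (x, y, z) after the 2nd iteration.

Iteration 1:
  x = (-2 - (1)·1.000 - (-3)·1.000) / (8) = 0.000
  y = (0 - (-2)·1.000 - (4)·1.000) / (9) = -0.222
  z = (9 - (-3)·1.000 - (-3)·1.000) / (7) = 2.143
Iteration 2:
  x = (-2 - (1)·-0.222 - (-3)·2.143) / (8) = 0.581
  y = (0 - (-2)·0.000 - (4)·2.143) / (9) = -0.952
  z = (9 - (-3)·0.000 - (-3)·-0.222) / (7) = 1.191

(0.581, -0.952, 1.191)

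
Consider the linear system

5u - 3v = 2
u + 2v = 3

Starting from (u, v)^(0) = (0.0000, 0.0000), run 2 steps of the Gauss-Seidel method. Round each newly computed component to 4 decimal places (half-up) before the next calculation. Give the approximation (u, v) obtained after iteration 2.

(1.1800, 0.9100)

Iteration 1:
  u = (2 - (-3)·0.0000) / (5) = 0.4000
  v = (3 - (1)·0.4000) / (2) = 1.3000
Iteration 2:
  u = (2 - (-3)·1.3000) / (5) = 1.1800
  v = (3 - (1)·1.1800) / (2) = 0.9100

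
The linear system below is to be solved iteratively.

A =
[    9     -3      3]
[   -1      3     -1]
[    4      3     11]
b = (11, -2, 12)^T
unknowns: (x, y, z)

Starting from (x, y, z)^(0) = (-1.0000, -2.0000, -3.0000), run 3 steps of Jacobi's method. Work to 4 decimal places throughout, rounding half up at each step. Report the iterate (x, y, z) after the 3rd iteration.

(1.0382, -0.3468, 0.9899)

Iteration 1:
  x = (11 - (-3)·-2.0000 - (3)·-3.0000) / (9) = 1.5556
  y = (-2 - (-1)·-1.0000 - (-1)·-3.0000) / (3) = -2.0000
  z = (12 - (4)·-1.0000 - (3)·-2.0000) / (11) = 2.0000
Iteration 2:
  x = (11 - (-3)·-2.0000 - (3)·2.0000) / (9) = -0.1111
  y = (-2 - (-1)·1.5556 - (-1)·2.0000) / (3) = 0.5185
  z = (12 - (4)·1.5556 - (3)·-2.0000) / (11) = 1.0707
Iteration 3:
  x = (11 - (-3)·0.5185 - (3)·1.0707) / (9) = 1.0382
  y = (-2 - (-1)·-0.1111 - (-1)·1.0707) / (3) = -0.3468
  z = (12 - (4)·-0.1111 - (3)·0.5185) / (11) = 0.9899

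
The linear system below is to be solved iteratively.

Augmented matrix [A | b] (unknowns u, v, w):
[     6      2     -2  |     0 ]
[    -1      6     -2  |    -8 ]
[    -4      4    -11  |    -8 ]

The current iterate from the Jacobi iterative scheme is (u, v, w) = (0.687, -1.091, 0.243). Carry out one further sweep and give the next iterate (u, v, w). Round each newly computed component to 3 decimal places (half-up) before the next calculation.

One sweep:
  u = (0 - (2)·-1.091 - (-2)·0.243) / (6) = 0.445
  v = (-8 - (-1)·0.687 - (-2)·0.243) / (6) = -1.138
  w = (-8 - (-4)·0.687 - (4)·-1.091) / (-11) = 0.081

(0.445, -1.138, 0.081)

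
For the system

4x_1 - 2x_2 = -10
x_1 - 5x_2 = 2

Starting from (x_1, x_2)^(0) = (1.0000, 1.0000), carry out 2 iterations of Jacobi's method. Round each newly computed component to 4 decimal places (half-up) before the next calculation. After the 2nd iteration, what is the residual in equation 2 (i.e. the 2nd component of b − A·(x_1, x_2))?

Iteration 1:
  x_1 = (-10 - (-2)·1.0000) / (4) = -2.0000
  x_2 = (2 - (1)·1.0000) / (-5) = -0.2000
Iteration 2:
  x_1 = (-10 - (-2)·-0.2000) / (4) = -2.6000
  x_2 = (2 - (1)·-2.0000) / (-5) = -0.8000
Residual b − A·x = (-1.2000, 0.6000)

0.6000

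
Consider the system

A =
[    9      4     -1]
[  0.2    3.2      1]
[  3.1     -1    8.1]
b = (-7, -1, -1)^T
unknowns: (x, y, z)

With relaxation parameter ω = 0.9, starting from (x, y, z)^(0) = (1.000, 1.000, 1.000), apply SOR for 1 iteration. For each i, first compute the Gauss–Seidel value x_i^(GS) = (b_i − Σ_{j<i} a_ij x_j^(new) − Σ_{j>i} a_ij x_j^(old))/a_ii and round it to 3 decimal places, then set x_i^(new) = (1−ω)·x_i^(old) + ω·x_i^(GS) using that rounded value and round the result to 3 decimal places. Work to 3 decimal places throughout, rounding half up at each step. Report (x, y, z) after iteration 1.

Iteration 1:
  x: GS value = (-7 - (4)·1.000 - (-1)·1.000) / (9) = -1.111;  x ← (1−ω)·1.000 + ω·-1.111 = -0.900
  y: GS value = (-1 - (0.2)·-0.900 - (1)·1.000) / (3.2) = -0.569;  y ← (1−ω)·1.000 + ω·-0.569 = -0.412
  z: GS value = (-1 - (3.1)·-0.900 - (-1)·-0.412) / (8.1) = 0.170;  z ← (1−ω)·1.000 + ω·0.170 = 0.253

(-0.900, -0.412, 0.253)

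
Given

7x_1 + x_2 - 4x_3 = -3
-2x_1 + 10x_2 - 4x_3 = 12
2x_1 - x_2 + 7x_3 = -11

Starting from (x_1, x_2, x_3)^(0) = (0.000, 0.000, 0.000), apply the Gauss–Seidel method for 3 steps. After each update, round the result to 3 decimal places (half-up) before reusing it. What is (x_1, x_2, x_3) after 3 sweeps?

(-1.136, 0.520, -1.173)

Iteration 1:
  x_1 = (-3 - (1)·0.000 - (-4)·0.000) / (7) = -0.429
  x_2 = (12 - (-2)·-0.429 - (-4)·0.000) / (10) = 1.114
  x_3 = (-11 - (2)·-0.429 - (-1)·1.114) / (7) = -1.290
Iteration 2:
  x_1 = (-3 - (1)·1.114 - (-4)·-1.290) / (7) = -1.325
  x_2 = (12 - (-2)·-1.325 - (-4)·-1.290) / (10) = 0.419
  x_3 = (-11 - (2)·-1.325 - (-1)·0.419) / (7) = -1.133
Iteration 3:
  x_1 = (-3 - (1)·0.419 - (-4)·-1.133) / (7) = -1.136
  x_2 = (12 - (-2)·-1.136 - (-4)·-1.133) / (10) = 0.520
  x_3 = (-11 - (2)·-1.136 - (-1)·0.520) / (7) = -1.173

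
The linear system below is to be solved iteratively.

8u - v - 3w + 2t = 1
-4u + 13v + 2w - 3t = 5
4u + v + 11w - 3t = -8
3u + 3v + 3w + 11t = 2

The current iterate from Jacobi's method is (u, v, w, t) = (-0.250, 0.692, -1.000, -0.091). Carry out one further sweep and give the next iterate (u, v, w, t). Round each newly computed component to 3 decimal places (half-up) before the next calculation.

One sweep:
  u = (1 - (-1)·0.692 - (-3)·-1.000 - (2)·-0.091) / (8) = -0.141
  v = (5 - (-4)·-0.250 - (2)·-1.000 - (-3)·-0.091) / (13) = 0.441
  w = (-8 - (4)·-0.250 - (1)·0.692 - (-3)·-0.091) / (11) = -0.724
  t = (2 - (3)·-0.250 - (3)·0.692 - (3)·-1.000) / (11) = 0.334

(-0.141, 0.441, -0.724, 0.334)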